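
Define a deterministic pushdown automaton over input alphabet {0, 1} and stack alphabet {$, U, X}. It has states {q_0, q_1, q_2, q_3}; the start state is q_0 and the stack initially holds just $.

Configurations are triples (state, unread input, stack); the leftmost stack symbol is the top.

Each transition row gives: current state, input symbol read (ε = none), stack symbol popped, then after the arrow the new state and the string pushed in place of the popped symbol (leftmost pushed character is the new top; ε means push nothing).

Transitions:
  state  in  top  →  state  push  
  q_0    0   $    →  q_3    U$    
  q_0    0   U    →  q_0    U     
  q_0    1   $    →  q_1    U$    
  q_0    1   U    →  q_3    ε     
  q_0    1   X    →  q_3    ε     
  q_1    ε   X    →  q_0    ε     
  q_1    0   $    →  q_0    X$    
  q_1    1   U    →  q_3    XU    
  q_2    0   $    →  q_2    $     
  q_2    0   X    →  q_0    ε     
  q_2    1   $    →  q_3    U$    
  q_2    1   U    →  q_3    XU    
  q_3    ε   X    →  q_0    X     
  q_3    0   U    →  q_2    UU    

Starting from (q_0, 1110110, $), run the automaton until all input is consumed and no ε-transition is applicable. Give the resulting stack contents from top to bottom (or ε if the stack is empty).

(q_0, 1110110, $) ⊢ (q_1, 110110, U$) ⊢ (q_3, 10110, XU$) ⊢ (q_0, 10110, XU$) ⊢ (q_3, 0110, U$) ⊢ (q_2, 110, UU$) ⊢ (q_3, 10, XUU$) ⊢ (q_0, 10, XUU$) ⊢ (q_3, 0, UU$) ⊢ (q_2, ε, UUU$)
All input consumed in state q_2 with stack UUU$.

UUU$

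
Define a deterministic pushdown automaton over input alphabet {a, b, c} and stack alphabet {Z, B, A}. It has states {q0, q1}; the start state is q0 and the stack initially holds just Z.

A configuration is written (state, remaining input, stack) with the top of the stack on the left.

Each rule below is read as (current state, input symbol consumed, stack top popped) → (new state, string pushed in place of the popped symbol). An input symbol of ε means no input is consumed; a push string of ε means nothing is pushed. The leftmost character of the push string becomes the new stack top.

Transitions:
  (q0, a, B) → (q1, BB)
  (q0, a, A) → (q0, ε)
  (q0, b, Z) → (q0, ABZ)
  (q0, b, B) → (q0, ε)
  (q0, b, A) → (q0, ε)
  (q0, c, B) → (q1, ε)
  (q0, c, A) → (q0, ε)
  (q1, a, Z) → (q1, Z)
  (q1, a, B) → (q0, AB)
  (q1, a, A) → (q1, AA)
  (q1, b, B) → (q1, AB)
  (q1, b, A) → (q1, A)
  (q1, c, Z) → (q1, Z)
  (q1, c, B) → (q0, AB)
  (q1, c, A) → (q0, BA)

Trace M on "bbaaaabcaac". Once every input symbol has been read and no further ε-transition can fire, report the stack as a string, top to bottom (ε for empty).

(q0, bbaaaabcaac, Z)
  read b, top Z: go to q0, push ABZ → (q0, baaaabcaac, ABZ)
  read b, top A: go to q0, push ε → (q0, aaaabcaac, BZ)
  read a, top B: go to q1, push BB → (q1, aaabcaac, BBZ)
  read a, top B: go to q0, push AB → (q0, aabcaac, ABBZ)
  read a, top A: go to q0, push ε → (q0, abcaac, BBZ)
  read a, top B: go to q1, push BB → (q1, bcaac, BBBZ)
  read b, top B: go to q1, push AB → (q1, caac, ABBBZ)
  read c, top A: go to q0, push BA → (q0, aac, BABBBZ)
  read a, top B: go to q1, push BB → (q1, ac, BBABBBZ)
  read a, top B: go to q0, push AB → (q0, c, ABBABBBZ)
  read c, top A: go to q0, push ε → (q0, ε, BBABBBZ)
All input consumed in state q0 with stack BBABBBZ.

BBABBBZ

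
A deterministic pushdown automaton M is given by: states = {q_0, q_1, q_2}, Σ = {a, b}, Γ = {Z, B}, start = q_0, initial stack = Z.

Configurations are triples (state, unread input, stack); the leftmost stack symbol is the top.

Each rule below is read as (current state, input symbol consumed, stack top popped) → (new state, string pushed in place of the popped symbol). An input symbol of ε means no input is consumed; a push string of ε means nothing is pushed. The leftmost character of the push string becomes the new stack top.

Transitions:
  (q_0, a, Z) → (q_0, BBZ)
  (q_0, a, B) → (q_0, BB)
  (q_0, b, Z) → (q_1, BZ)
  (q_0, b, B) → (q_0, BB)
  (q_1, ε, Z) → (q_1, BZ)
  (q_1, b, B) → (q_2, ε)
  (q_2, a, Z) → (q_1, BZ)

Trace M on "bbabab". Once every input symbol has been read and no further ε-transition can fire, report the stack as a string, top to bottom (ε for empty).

(q_0, bbabab, Z) ⊢ (q_1, babab, BZ) ⊢ (q_2, abab, Z) ⊢ (q_1, bab, BZ) ⊢ (q_2, ab, Z) ⊢ (q_1, b, BZ) ⊢ (q_2, ε, Z)
All input consumed in state q_2 with stack Z.

Z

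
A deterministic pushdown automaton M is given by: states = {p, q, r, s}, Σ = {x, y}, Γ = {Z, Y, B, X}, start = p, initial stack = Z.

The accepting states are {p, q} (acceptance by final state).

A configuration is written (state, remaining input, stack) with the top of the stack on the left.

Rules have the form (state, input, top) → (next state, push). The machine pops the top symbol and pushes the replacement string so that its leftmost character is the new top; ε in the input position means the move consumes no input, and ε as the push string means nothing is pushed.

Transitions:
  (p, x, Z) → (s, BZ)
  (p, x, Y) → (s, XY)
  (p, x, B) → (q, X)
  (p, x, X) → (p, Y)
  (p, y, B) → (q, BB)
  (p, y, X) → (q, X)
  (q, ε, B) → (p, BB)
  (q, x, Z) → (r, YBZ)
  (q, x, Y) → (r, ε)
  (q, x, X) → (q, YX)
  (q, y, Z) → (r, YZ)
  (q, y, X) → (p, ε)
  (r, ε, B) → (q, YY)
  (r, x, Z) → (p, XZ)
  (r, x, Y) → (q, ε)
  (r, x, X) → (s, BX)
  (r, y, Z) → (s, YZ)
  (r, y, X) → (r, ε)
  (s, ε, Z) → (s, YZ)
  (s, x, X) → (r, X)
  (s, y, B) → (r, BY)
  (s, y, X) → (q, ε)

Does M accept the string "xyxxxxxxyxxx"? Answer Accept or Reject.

(p, xyxxxxxxyxxx, Z)
  read x, top Z: go to s, push BZ → (s, yxxxxxxyxxx, BZ)
  read y, top B: go to r, push BY → (r, xxxxxxyxxx, BYZ)
  ε-move, top B: go to q, push YY → (q, xxxxxxyxxx, YYYZ)
  read x, top Y: go to r, push ε → (r, xxxxxyxxx, YYZ)
  read x, top Y: go to q, push ε → (q, xxxxyxxx, YZ)
  read x, top Y: go to r, push ε → (r, xxxyxxx, Z)
  read x, top Z: go to p, push XZ → (p, xxyxxx, XZ)
  read x, top X: go to p, push Y → (p, xyxxx, YZ)
  read x, top Y: go to s, push XY → (s, yxxx, XYZ)
  read y, top X: go to q, push ε → (q, xxx, YZ)
  read x, top Y: go to r, push ε → (r, xx, Z)
  read x, top Z: go to p, push XZ → (p, x, XZ)
  read x, top X: go to p, push Y → (p, ε, YZ)
All input consumed; state p ∈ F.

Accept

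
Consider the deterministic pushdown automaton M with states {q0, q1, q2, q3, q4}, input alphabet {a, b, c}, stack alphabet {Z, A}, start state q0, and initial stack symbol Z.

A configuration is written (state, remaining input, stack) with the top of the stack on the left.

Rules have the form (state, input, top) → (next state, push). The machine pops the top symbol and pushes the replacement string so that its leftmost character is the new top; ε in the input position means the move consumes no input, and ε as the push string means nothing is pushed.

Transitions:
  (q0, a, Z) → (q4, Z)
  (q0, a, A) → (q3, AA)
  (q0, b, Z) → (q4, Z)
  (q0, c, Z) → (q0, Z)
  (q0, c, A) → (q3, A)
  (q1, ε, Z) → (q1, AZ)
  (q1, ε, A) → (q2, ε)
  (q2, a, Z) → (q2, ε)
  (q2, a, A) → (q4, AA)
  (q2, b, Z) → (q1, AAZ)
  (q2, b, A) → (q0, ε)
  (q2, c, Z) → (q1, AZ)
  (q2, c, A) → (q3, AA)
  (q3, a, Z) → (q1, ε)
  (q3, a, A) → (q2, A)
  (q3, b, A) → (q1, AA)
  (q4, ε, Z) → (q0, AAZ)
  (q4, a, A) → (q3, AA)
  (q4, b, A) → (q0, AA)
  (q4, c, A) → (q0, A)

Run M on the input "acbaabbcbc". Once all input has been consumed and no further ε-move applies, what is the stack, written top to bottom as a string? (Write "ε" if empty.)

AAAAZ

(q0, acbaabbcbc, Z)
  read a, top Z: go to q4, push Z → (q4, cbaabbcbc, Z)
  ε-move, top Z: go to q0, push AAZ → (q0, cbaabbcbc, AAZ)
  read c, top A: go to q3, push A → (q3, baabbcbc, AAZ)
  read b, top A: go to q1, push AA → (q1, aabbcbc, AAAZ)
  ε-move, top A: go to q2, push ε → (q2, aabbcbc, AAZ)
  read a, top A: go to q4, push AA → (q4, abbcbc, AAAZ)
  read a, top A: go to q3, push AA → (q3, bbcbc, AAAAZ)
  read b, top A: go to q1, push AA → (q1, bcbc, AAAAAZ)
  ε-move, top A: go to q2, push ε → (q2, bcbc, AAAAZ)
  read b, top A: go to q0, push ε → (q0, cbc, AAAZ)
  read c, top A: go to q3, push A → (q3, bc, AAAZ)
  read b, top A: go to q1, push AA → (q1, c, AAAAZ)
  ε-move, top A: go to q2, push ε → (q2, c, AAAZ)
  read c, top A: go to q3, push AA → (q3, ε, AAAAZ)
All input consumed in state q3 with stack AAAAZ.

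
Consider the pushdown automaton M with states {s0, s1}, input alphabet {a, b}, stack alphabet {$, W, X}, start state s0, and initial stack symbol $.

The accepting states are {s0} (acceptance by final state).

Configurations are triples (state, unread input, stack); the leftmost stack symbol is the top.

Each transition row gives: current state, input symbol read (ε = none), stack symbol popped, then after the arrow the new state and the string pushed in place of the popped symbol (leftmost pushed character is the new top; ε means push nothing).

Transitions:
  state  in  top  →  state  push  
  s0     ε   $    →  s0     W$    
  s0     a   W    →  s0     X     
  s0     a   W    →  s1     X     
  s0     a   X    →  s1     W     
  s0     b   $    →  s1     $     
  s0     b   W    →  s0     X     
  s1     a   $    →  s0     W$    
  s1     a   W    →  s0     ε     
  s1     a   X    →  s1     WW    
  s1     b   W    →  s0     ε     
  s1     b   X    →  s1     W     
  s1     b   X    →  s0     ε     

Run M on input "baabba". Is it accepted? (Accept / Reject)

Accept

One accepting computation: (s0, baabba, $) ⊢ (s1, aabba, $) ⊢ (s0, abba, W$) ⊢ (s1, bba, X$) ⊢ (s0, ba, $) ⊢ (s1, a, $) ⊢ (s0, ε, W$)
All input consumed and state s0 ∈ F.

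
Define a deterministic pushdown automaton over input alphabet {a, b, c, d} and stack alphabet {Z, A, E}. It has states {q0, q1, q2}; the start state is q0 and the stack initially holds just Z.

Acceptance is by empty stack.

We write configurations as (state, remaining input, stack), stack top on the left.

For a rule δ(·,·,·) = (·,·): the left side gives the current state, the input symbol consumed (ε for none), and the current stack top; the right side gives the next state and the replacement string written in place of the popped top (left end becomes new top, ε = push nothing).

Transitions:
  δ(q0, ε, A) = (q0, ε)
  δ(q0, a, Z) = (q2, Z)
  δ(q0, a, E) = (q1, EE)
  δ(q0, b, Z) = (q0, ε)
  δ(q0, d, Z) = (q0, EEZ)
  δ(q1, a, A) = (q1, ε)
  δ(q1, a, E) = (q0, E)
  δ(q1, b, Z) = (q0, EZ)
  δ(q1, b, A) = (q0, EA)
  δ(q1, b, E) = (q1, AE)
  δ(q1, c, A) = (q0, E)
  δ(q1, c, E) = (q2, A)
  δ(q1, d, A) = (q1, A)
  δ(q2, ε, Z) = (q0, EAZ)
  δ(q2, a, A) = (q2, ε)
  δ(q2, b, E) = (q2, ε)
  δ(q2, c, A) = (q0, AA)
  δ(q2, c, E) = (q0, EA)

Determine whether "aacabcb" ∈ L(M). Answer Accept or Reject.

Accept

(q0, aacabcb, Z)
  read a, top Z: go to q2, push Z → (q2, acabcb, Z)
  ε-move, top Z: go to q0, push EAZ → (q0, acabcb, EAZ)
  read a, top E: go to q1, push EE → (q1, cabcb, EEAZ)
  read c, top E: go to q2, push A → (q2, abcb, AEAZ)
  read a, top A: go to q2, push ε → (q2, bcb, EAZ)
  read b, top E: go to q2, push ε → (q2, cb, AZ)
  read c, top A: go to q0, push AA → (q0, b, AAZ)
  ε-move, top A: go to q0, push ε → (q0, b, AZ)
  ε-move, top A: go to q0, push ε → (q0, b, Z)
  read b, top Z: go to q0, push ε → (q0, ε, ε)
All input consumed and the stack is empty.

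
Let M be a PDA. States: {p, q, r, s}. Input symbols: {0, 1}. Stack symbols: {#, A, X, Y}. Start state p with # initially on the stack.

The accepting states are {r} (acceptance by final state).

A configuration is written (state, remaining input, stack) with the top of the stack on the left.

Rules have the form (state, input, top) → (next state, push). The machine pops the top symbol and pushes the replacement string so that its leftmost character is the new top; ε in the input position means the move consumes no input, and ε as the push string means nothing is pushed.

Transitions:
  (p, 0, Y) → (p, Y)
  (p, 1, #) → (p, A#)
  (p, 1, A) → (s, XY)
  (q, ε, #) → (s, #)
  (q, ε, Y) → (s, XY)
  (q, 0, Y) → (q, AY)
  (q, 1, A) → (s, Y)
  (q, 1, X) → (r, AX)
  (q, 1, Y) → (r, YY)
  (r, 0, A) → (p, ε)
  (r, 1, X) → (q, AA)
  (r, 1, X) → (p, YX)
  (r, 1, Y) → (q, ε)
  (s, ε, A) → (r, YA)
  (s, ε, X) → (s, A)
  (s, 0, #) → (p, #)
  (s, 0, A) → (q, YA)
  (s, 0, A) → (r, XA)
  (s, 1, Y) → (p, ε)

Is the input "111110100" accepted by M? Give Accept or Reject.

Reject

No computation consumes all input and reaches a final state.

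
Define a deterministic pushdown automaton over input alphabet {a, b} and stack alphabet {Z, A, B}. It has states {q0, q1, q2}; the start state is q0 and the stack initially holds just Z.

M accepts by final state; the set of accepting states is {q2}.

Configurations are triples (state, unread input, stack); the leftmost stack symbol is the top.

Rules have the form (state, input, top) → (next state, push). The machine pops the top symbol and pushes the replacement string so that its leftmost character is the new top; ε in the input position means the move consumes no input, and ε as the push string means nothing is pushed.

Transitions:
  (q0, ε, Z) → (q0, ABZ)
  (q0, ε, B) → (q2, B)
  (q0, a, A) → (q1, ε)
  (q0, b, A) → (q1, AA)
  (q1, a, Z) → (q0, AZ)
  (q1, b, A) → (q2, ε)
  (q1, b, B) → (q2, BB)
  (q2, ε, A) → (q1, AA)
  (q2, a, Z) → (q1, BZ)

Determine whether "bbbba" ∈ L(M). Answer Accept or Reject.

(q0, bbbba, Z)
  ε-move, top Z: go to q0, push ABZ → (q0, bbbba, ABZ)
  read b, top A: go to q1, push AA → (q1, bbba, AABZ)
  read b, top A: go to q2, push ε → (q2, bba, ABZ)
  ε-move, top A: go to q1, push AA → (q1, bba, AABZ)
  read b, top A: go to q2, push ε → (q2, ba, ABZ)
  ε-move, top A: go to q1, push AA → (q1, ba, AABZ)
  read b, top A: go to q2, push ε → (q2, a, ABZ)
  ε-move, top A: go to q1, push AA → (q1, a, AABZ)
No transition applies at (q1, a, AABZ); input not fully consumed.

Reject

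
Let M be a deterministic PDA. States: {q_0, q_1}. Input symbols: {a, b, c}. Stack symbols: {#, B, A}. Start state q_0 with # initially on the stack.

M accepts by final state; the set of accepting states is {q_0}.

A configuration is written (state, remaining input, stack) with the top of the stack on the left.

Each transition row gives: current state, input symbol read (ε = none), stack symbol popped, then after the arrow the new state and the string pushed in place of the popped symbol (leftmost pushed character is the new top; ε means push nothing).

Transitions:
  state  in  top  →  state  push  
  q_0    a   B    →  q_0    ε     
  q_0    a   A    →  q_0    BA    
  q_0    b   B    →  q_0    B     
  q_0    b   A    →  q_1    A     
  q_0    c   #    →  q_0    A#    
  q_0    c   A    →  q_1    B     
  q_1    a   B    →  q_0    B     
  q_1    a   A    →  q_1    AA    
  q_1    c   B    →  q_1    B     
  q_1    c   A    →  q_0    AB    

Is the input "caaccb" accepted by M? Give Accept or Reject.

(q_0, caaccb, #)
  read c, top #: go to q_0, push A# → (q_0, aaccb, A#)
  read a, top A: go to q_0, push BA → (q_0, accb, BA#)
  read a, top B: go to q_0, push ε → (q_0, ccb, A#)
  read c, top A: go to q_1, push B → (q_1, cb, B#)
  read c, top B: go to q_1, push B → (q_1, b, B#)
No transition applies at (q_1, b, B#); input not fully consumed.

Reject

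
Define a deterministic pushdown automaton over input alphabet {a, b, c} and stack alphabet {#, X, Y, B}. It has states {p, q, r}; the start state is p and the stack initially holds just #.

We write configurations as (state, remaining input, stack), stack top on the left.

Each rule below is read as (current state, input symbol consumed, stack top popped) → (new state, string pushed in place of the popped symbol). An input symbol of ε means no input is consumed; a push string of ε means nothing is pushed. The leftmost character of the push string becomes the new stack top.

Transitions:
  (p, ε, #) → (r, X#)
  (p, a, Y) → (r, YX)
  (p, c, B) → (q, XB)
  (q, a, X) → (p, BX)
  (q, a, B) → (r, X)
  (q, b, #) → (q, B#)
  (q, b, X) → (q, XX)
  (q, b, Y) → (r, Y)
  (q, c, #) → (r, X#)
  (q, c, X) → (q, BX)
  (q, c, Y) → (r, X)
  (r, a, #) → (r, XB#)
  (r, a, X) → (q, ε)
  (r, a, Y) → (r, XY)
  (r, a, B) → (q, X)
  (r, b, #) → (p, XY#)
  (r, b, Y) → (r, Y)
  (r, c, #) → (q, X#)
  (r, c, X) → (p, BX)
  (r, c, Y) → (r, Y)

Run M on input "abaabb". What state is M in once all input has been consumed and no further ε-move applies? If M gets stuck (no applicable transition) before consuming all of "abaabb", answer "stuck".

stuck

(p, abaabb, #)
  ε-move, top #: go to r, push X# → (r, abaabb, X#)
  read a, top X: go to q, push ε → (q, baabb, #)
  read b, top #: go to q, push B# → (q, aabb, B#)
  read a, top B: go to r, push X → (r, abb, X#)
  read a, top X: go to q, push ε → (q, bb, #)
  read b, top #: go to q, push B# → (q, b, B#)
No transition for (q, b, top B); M blocks with input b remaining.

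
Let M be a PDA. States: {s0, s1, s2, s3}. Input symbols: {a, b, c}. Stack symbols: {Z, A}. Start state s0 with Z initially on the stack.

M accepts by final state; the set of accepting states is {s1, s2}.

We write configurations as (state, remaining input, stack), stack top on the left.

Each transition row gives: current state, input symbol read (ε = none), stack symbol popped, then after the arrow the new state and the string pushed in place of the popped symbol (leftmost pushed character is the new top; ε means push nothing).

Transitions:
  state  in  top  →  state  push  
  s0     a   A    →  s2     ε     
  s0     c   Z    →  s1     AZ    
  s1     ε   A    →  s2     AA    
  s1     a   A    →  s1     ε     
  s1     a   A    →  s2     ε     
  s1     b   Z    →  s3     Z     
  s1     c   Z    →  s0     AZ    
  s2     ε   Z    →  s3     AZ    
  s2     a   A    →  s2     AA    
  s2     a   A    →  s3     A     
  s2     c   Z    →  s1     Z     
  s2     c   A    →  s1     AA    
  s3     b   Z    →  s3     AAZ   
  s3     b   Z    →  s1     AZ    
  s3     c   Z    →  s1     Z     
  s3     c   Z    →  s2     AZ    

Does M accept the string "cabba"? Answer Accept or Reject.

One accepting computation: (s0, cabba, Z) ⊢ (s1, abba, AZ) ⊢ (s1, bba, Z) ⊢ (s3, ba, Z) ⊢ (s1, a, AZ) ⊢ (s1, ε, Z)
All input consumed and state s1 ∈ F.

Accept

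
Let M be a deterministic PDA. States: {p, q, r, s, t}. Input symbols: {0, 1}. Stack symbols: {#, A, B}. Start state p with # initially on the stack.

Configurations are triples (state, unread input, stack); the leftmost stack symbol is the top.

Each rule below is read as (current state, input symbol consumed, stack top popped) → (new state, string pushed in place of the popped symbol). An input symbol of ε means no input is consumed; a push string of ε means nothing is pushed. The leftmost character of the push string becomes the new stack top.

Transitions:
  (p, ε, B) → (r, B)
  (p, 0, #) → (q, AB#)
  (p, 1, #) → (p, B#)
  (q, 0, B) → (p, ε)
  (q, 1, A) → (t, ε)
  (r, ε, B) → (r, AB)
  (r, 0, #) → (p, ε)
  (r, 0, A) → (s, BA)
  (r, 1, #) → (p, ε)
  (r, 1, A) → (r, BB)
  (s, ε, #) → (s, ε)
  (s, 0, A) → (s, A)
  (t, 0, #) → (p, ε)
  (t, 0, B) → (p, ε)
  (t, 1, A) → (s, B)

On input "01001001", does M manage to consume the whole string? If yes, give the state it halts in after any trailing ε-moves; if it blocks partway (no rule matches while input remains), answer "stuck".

(p, 01001001, #)
  read 0, top #: go to q, push AB# → (q, 1001001, AB#)
  read 1, top A: go to t, push ε → (t, 001001, B#)
  read 0, top B: go to p, push ε → (p, 01001, #)
  read 0, top #: go to q, push AB# → (q, 1001, AB#)
  read 1, top A: go to t, push ε → (t, 001, B#)
  read 0, top B: go to p, push ε → (p, 01, #)
  read 0, top #: go to q, push AB# → (q, 1, AB#)
  read 1, top A: go to t, push ε → (t, ε, B#)
All input consumed; M is in state t.

t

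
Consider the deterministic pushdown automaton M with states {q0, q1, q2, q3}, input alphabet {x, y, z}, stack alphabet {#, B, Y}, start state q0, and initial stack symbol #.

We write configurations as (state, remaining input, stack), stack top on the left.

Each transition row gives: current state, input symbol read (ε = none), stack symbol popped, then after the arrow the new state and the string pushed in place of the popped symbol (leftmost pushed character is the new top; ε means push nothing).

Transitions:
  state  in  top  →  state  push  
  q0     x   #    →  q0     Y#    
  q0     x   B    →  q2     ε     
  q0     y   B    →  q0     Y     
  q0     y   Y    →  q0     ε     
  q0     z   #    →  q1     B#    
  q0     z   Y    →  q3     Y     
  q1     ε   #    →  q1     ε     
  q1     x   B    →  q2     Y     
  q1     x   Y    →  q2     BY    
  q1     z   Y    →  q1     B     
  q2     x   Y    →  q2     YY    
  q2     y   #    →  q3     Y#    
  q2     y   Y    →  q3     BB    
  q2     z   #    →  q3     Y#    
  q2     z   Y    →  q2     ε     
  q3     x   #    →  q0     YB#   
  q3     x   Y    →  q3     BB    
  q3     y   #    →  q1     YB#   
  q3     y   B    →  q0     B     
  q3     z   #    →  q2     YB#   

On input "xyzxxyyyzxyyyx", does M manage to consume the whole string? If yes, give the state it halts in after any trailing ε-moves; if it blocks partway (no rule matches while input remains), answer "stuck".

q2

(q0, xyzxxyyyzxyyyx, #)
  read x, top #: go to q0, push Y# → (q0, yzxxyyyzxyyyx, Y#)
  read y, top Y: go to q0, push ε → (q0, zxxyyyzxyyyx, #)
  read z, top #: go to q1, push B# → (q1, xxyyyzxyyyx, B#)
  read x, top B: go to q2, push Y → (q2, xyyyzxyyyx, Y#)
  read x, top Y: go to q2, push YY → (q2, yyyzxyyyx, YY#)
  read y, top Y: go to q3, push BB → (q3, yyzxyyyx, BBY#)
  read y, top B: go to q0, push B → (q0, yzxyyyx, BBY#)
  read y, top B: go to q0, push Y → (q0, zxyyyx, YBY#)
  read z, top Y: go to q3, push Y → (q3, xyyyx, YBY#)
  read x, top Y: go to q3, push BB → (q3, yyyx, BBBY#)
  read y, top B: go to q0, push B → (q0, yyx, BBBY#)
  read y, top B: go to q0, push Y → (q0, yx, YBBY#)
  read y, top Y: go to q0, push ε → (q0, x, BBY#)
  read x, top B: go to q2, push ε → (q2, ε, BY#)
All input consumed; M is in state q2.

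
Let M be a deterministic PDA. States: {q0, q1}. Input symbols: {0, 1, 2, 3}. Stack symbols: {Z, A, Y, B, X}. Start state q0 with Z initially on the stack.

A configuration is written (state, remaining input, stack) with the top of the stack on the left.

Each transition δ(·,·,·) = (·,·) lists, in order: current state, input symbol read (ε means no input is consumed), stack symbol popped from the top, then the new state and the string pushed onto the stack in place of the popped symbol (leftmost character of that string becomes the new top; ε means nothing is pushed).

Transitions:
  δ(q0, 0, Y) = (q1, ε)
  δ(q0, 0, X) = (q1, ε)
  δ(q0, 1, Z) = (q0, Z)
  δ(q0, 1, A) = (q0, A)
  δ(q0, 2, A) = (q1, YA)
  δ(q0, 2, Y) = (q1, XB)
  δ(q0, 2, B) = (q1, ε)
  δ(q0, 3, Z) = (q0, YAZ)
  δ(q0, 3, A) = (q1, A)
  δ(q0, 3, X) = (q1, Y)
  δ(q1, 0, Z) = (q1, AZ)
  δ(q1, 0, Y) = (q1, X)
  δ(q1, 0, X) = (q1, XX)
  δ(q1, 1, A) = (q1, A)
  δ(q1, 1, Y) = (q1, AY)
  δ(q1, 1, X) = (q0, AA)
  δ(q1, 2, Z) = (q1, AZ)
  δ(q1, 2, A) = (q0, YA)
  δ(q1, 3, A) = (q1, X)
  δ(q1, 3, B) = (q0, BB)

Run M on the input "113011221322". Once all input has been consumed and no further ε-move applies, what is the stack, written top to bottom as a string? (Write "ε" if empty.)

(q0, 113011221322, Z) ⊢ (q0, 13011221322, Z) ⊢ (q0, 3011221322, Z) ⊢ (q0, 011221322, YAZ) ⊢ (q1, 11221322, AZ) ⊢ (q1, 1221322, AZ) ⊢ (q1, 221322, AZ) ⊢ (q0, 21322, YAZ) ⊢ (q1, 1322, XBAZ) ⊢ (q0, 322, AABAZ) ⊢ (q1, 22, AABAZ) ⊢ (q0, 2, YAABAZ) ⊢ (q1, ε, XBAABAZ)
All input consumed in state q1 with stack XBAABAZ.

XBAABAZ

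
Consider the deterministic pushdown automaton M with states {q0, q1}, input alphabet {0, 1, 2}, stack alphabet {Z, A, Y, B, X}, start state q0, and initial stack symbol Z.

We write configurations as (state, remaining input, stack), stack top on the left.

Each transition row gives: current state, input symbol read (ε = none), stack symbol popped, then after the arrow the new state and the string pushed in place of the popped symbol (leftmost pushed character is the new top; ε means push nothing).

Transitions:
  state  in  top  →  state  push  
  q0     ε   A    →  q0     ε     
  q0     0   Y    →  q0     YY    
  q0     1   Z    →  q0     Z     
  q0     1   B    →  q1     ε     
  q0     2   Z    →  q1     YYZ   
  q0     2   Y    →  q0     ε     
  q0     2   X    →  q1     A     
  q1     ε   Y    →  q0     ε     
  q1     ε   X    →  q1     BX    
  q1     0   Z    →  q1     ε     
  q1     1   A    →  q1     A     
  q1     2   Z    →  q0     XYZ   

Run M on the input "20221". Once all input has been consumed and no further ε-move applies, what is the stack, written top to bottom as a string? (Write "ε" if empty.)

Z

(q0, 20221, Z)
  read 2, top Z: go to q1, push YYZ → (q1, 0221, YYZ)
  ε-move, top Y: go to q0, push ε → (q0, 0221, YZ)
  read 0, top Y: go to q0, push YY → (q0, 221, YYZ)
  read 2, top Y: go to q0, push ε → (q0, 21, YZ)
  read 2, top Y: go to q0, push ε → (q0, 1, Z)
  read 1, top Z: go to q0, push Z → (q0, ε, Z)
All input consumed in state q0 with stack Z.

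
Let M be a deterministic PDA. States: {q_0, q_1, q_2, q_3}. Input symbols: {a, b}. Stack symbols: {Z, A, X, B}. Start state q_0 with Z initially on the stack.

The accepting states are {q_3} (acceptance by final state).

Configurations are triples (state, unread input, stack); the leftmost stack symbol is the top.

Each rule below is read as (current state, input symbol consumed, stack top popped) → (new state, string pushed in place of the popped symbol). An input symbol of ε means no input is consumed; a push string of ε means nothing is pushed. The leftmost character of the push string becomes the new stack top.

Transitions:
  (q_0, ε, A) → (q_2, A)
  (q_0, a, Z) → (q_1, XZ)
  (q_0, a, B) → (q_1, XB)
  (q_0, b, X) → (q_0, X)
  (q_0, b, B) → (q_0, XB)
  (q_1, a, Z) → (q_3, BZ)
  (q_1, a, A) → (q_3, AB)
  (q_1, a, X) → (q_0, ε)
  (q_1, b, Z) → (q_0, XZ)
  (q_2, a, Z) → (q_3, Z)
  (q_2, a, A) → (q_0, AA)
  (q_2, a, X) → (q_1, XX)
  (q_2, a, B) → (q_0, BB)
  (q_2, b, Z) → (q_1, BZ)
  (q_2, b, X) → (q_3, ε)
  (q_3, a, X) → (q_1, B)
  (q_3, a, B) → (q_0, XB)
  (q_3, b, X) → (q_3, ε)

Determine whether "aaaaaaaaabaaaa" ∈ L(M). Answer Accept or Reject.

(q_0, aaaaaaaaabaaaa, Z)
  read a, top Z: go to q_1, push XZ → (q_1, aaaaaaaabaaaa, XZ)
  read a, top X: go to q_0, push ε → (q_0, aaaaaaabaaaa, Z)
  read a, top Z: go to q_1, push XZ → (q_1, aaaaaabaaaa, XZ)
  read a, top X: go to q_0, push ε → (q_0, aaaaabaaaa, Z)
  read a, top Z: go to q_1, push XZ → (q_1, aaaabaaaa, XZ)
  read a, top X: go to q_0, push ε → (q_0, aaabaaaa, Z)
  read a, top Z: go to q_1, push XZ → (q_1, aabaaaa, XZ)
  read a, top X: go to q_0, push ε → (q_0, abaaaa, Z)
  read a, top Z: go to q_1, push XZ → (q_1, baaaa, XZ)
No transition applies at (q_1, baaaa, XZ); input not fully consumed.

Reject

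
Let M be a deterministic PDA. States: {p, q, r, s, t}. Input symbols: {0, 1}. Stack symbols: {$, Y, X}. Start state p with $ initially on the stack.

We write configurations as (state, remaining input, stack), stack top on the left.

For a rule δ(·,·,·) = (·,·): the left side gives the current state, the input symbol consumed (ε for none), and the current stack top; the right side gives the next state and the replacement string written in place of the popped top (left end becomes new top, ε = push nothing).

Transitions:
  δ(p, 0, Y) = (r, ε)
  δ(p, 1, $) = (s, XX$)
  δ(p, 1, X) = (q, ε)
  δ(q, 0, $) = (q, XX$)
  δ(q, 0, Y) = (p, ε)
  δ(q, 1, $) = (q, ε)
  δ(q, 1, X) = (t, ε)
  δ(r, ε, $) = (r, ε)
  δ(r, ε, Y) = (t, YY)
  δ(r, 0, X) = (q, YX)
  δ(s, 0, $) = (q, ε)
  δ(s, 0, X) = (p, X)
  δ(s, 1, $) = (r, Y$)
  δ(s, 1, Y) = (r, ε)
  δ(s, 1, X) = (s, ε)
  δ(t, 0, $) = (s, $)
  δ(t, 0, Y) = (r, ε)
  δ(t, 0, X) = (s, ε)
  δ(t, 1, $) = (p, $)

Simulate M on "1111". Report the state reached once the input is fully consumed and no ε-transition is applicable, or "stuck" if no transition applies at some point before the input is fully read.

(p, 1111, $)
  read 1, top $: go to s, push XX$ → (s, 111, XX$)
  read 1, top X: go to s, push ε → (s, 11, X$)
  read 1, top X: go to s, push ε → (s, 1, $)
  read 1, top $: go to r, push Y$ → (r, ε, Y$)
  ε-move, top Y: go to t, push YY → (t, ε, YY$)
All input consumed; M is in state t.

t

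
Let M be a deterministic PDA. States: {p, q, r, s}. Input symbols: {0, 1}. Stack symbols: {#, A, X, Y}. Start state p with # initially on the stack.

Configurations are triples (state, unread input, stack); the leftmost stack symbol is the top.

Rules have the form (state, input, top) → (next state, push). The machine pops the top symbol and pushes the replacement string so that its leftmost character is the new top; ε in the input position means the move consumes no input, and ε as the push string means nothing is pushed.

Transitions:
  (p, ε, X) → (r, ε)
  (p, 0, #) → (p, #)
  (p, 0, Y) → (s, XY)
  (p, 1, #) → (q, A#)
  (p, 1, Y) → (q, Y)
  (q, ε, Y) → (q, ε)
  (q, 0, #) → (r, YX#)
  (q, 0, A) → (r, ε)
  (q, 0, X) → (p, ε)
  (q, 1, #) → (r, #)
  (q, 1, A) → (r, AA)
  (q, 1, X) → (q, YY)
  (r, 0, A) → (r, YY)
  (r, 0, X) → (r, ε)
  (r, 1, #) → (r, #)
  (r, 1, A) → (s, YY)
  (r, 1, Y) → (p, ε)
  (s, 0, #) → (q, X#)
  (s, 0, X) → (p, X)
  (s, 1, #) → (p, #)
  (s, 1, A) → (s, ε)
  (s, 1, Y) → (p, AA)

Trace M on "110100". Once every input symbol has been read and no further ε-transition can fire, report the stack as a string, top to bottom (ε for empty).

YA#

(p, 110100, #)
  read 1, top #: go to q, push A# → (q, 10100, A#)
  read 1, top A: go to r, push AA → (r, 0100, AA#)
  read 0, top A: go to r, push YY → (r, 100, YYA#)
  read 1, top Y: go to p, push ε → (p, 00, YA#)
  read 0, top Y: go to s, push XY → (s, 0, XYA#)
  read 0, top X: go to p, push X → (p, ε, XYA#)
  ε-move, top X: go to r, push ε → (r, ε, YA#)
All input consumed in state r with stack YA#.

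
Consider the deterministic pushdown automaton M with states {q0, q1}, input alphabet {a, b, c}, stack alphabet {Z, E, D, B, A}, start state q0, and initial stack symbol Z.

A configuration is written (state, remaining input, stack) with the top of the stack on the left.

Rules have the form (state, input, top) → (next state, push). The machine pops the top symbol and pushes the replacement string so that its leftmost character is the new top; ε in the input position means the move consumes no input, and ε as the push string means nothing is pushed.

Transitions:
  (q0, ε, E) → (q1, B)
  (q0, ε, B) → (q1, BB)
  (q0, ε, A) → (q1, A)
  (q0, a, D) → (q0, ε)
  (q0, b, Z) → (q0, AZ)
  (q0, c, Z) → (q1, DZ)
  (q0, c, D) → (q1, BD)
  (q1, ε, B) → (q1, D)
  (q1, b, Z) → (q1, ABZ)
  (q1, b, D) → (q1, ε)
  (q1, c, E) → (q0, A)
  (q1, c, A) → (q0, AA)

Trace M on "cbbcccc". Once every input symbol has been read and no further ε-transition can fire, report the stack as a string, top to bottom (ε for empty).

(q0, cbbcccc, Z) ⊢ (q1, bbcccc, DZ) ⊢ (q1, bcccc, Z) ⊢ (q1, cccc, ABZ) ⊢ (q0, ccc, AABZ) ⊢ (q1, ccc, AABZ) ⊢ (q0, cc, AAABZ) ⊢ (q1, cc, AAABZ) ⊢ (q0, c, AAAABZ) ⊢ (q1, c, AAAABZ) ⊢ (q0, ε, AAAAABZ) ⊢ (q1, ε, AAAAABZ)
All input consumed in state q1 with stack AAAAABZ.

AAAAABZ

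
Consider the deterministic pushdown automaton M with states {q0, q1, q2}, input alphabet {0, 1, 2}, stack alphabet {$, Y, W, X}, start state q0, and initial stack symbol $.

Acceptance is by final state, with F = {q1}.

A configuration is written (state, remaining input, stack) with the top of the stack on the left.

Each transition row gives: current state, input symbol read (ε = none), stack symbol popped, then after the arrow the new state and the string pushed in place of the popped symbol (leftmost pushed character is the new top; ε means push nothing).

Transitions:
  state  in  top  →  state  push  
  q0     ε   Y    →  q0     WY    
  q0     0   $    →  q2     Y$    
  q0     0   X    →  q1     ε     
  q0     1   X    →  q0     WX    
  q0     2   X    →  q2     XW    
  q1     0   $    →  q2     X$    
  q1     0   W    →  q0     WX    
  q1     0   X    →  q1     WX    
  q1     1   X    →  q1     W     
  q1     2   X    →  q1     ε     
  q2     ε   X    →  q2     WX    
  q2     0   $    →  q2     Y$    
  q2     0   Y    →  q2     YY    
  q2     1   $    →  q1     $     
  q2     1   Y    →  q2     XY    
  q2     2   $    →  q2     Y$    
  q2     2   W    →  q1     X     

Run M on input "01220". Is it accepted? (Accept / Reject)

(q0, 01220, $) ⊢ (q2, 1220, Y$) ⊢ (q2, 220, XY$) ⊢ (q2, 220, WXY$) ⊢ (q1, 20, XXY$) ⊢ (q1, 0, XY$) ⊢ (q1, ε, WXY$)
All input consumed; state q1 ∈ F.

Accept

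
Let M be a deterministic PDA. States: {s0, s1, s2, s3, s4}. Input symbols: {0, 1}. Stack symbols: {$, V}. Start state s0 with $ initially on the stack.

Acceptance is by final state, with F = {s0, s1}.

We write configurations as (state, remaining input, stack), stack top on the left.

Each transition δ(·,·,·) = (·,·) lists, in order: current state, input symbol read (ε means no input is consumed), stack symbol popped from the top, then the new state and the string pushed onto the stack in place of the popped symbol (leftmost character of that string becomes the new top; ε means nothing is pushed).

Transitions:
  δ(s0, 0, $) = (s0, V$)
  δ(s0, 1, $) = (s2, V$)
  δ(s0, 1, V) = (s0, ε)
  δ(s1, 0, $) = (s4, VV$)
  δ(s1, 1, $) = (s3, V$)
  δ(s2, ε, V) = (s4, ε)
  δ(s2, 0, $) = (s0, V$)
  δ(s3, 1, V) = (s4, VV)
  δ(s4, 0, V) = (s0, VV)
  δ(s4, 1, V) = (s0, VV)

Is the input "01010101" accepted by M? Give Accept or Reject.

(s0, 01010101, $)
  read 0, top $: go to s0, push V$ → (s0, 1010101, V$)
  read 1, top V: go to s0, push ε → (s0, 010101, $)
  read 0, top $: go to s0, push V$ → (s0, 10101, V$)
  read 1, top V: go to s0, push ε → (s0, 0101, $)
  read 0, top $: go to s0, push V$ → (s0, 101, V$)
  read 1, top V: go to s0, push ε → (s0, 01, $)
  read 0, top $: go to s0, push V$ → (s0, 1, V$)
  read 1, top V: go to s0, push ε → (s0, ε, $)
All input consumed; state s0 ∈ F.

Accept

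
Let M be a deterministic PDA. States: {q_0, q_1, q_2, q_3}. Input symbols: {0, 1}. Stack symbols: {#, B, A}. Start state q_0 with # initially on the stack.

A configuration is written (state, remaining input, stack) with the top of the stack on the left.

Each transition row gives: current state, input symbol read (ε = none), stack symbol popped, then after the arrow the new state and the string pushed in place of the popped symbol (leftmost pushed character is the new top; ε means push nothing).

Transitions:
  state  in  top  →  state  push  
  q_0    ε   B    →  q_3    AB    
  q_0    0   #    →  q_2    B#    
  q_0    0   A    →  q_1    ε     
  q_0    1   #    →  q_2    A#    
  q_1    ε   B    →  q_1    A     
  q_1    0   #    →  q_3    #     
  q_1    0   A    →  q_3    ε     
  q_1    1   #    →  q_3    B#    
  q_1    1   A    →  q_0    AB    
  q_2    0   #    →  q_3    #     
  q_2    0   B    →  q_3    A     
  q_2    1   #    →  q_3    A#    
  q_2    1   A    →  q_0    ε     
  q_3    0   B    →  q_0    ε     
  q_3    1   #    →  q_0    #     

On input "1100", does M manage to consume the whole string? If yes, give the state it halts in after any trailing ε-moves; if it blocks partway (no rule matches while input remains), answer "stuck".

(q_0, 1100, #)
  read 1, top #: go to q_2, push A# → (q_2, 100, A#)
  read 1, top A: go to q_0, push ε → (q_0, 00, #)
  read 0, top #: go to q_2, push B# → (q_2, 0, B#)
  read 0, top B: go to q_3, push A → (q_3, ε, A#)
All input consumed; M is in state q_3.

q_3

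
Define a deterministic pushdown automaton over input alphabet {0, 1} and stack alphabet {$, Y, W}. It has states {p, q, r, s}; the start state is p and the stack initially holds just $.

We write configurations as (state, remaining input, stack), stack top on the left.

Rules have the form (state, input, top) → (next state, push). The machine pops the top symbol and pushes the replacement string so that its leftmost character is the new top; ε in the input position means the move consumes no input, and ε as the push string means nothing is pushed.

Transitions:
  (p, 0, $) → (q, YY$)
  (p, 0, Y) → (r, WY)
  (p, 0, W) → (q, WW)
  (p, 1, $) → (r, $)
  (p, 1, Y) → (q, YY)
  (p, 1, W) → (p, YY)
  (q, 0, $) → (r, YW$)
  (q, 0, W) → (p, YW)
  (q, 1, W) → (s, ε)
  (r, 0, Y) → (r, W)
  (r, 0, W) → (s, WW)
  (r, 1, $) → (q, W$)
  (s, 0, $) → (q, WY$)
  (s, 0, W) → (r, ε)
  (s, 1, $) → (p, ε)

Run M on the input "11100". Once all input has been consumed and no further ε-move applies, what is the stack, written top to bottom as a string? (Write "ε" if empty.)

YWY$

(p, 11100, $)
  read 1, top $: go to r, push $ → (r, 1100, $)
  read 1, top $: go to q, push W$ → (q, 100, W$)
  read 1, top W: go to s, push ε → (s, 00, $)
  read 0, top $: go to q, push WY$ → (q, 0, WY$)
  read 0, top W: go to p, push YW → (p, ε, YWY$)
All input consumed in state p with stack YWY$.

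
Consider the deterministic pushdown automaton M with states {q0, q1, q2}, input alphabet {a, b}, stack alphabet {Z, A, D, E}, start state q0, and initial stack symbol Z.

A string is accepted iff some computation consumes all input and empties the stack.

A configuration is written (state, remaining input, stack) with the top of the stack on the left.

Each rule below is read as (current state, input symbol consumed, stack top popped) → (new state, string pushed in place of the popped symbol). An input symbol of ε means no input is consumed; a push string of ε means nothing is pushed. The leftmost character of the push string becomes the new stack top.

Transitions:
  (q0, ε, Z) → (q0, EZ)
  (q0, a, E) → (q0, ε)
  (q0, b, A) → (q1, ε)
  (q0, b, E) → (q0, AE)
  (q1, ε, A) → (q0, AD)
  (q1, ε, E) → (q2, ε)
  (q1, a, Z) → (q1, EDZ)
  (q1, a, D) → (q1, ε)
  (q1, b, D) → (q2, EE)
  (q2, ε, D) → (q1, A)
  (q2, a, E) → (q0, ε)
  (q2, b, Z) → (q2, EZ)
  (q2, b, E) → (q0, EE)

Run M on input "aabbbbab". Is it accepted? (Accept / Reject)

(q0, aabbbbab, Z)
  ε-move, top Z: go to q0, push EZ → (q0, aabbbbab, EZ)
  read a, top E: go to q0, push ε → (q0, abbbbab, Z)
  ε-move, top Z: go to q0, push EZ → (q0, abbbbab, EZ)
  read a, top E: go to q0, push ε → (q0, bbbbab, Z)
  ε-move, top Z: go to q0, push EZ → (q0, bbbbab, EZ)
  read b, top E: go to q0, push AE → (q0, bbbab, AEZ)
  read b, top A: go to q1, push ε → (q1, bbab, EZ)
  ε-move, top E: go to q2, push ε → (q2, bbab, Z)
  read b, top Z: go to q2, push EZ → (q2, bab, EZ)
  read b, top E: go to q0, push EE → (q0, ab, EEZ)
  read a, top E: go to q0, push ε → (q0, b, EZ)
  read b, top E: go to q0, push AE → (q0, ε, AEZ)
All input consumed; stack is AEZ, not empty, and no further ε-move applies.

Reject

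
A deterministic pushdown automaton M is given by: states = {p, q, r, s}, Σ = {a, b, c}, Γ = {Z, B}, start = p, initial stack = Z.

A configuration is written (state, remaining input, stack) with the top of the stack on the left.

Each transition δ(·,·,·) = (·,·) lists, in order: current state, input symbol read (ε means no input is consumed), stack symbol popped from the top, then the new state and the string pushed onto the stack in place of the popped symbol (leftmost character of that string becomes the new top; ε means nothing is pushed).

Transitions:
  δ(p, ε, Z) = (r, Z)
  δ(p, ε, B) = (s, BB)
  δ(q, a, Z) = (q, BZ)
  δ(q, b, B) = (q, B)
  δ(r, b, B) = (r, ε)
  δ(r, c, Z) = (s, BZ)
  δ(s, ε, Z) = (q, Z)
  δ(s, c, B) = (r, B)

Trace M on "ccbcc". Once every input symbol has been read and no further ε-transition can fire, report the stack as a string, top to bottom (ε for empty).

BZ

(p, ccbcc, Z) ⊢ (r, ccbcc, Z) ⊢ (s, cbcc, BZ) ⊢ (r, bcc, BZ) ⊢ (r, cc, Z) ⊢ (s, c, BZ) ⊢ (r, ε, BZ)
All input consumed in state r with stack BZ.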